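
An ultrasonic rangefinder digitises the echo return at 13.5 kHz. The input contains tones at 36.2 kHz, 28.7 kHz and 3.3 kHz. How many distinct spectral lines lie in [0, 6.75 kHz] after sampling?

fs/2 = 6.75 kHz.
36.2 kHz mod fs = 9.2 kHz.
9.2 kHz > fs/2 = 6.75 kHz, folds to fs − 9.2 kHz = 4.3 kHz.
28.7 kHz mod fs = 1.7 kHz.
1.7 kHz ≤ fs/2 = 6.75 kHz, appears at 1.7 kHz.
3.3 kHz ≤ fs/2 = 6.75 kHz, passes unchanged.
Distinct values: {1.7 kHz, 3.3 kHz, 4.3 kHz} → 3.

3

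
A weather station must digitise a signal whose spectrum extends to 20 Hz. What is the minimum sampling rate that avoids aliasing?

40 Hz

Nyquist rate = 2 × 20 Hz = 40 Hz.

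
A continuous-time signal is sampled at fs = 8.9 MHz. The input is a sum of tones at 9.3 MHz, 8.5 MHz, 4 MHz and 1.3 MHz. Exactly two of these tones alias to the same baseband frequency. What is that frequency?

fs/2 = 4.45 MHz.
9.3 MHz mod fs = 0.4 MHz.
0.4 MHz ≤ fs/2 = 4.45 MHz, appears at 0.4 MHz.
8.5 MHz > fs/2 = 4.45 MHz, folds to fs − 8.5 MHz = 0.4 MHz.
4 MHz ≤ fs/2 = 4.45 MHz, passes unchanged.
1.3 MHz ≤ fs/2 = 4.45 MHz, passes unchanged.
8.5 MHz and 9.3 MHz both map to 0.4 MHz.

0.4 MHz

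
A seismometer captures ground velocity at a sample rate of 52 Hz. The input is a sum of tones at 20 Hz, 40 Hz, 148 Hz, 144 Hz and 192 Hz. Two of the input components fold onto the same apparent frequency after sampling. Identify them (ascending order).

fs/2 = 26 Hz.
20 Hz ≤ fs/2 = 26 Hz, passes unchanged.
40 Hz > fs/2 = 26 Hz, folds to fs − 40 Hz = 12 Hz.
148 Hz mod fs = 44 Hz.
44 Hz > fs/2 = 26 Hz, folds to fs − 44 Hz = 8 Hz.
144 Hz mod fs = 40 Hz.
40 Hz > fs/2 = 26 Hz, folds to fs − 40 Hz = 12 Hz.
192 Hz mod fs = 36 Hz.
36 Hz > fs/2 = 26 Hz, folds to fs − 36 Hz = 16 Hz.
40 Hz and 144 Hz both map to 12 Hz.

40 Hz, 144 Hz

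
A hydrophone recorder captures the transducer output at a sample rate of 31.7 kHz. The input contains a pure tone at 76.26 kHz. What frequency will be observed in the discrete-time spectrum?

12.86 kHz

76.26 kHz mod fs = 12.86 kHz.
12.86 kHz ≤ fs/2 = 15.85 kHz, appears at 12.86 kHz.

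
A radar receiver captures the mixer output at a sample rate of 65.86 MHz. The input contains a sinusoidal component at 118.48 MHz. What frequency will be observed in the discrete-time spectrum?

118.48 MHz mod fs = 52.62 MHz.
52.62 MHz > fs/2 = 32.93 MHz, folds to fs − 52.62 MHz = 13.24 MHz.

13.24 MHz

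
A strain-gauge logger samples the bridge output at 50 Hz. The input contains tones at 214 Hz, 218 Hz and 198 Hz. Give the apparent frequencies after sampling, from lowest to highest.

2 Hz, 14 Hz, 18 Hz

fs/2 = 25 Hz.
214 Hz mod fs = 14 Hz.
14 Hz ≤ fs/2 = 25 Hz, appears at 14 Hz.
218 Hz mod fs = 18 Hz.
18 Hz ≤ fs/2 = 25 Hz, appears at 18 Hz.
198 Hz mod fs = 48 Hz.
48 Hz > fs/2 = 25 Hz, folds to fs − 48 Hz = 2 Hz.
Distinct values: {2 Hz, 14 Hz, 18 Hz}.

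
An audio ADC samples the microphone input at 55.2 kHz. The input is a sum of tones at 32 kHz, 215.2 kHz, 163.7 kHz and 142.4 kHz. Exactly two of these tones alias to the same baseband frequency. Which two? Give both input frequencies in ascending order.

32 kHz, 142.4 kHz

fs/2 = 27.6 kHz.
32 kHz > fs/2 = 27.6 kHz, folds to fs − 32 kHz = 23.2 kHz.
215.2 kHz mod fs = 49.6 kHz.
49.6 kHz > fs/2 = 27.6 kHz, folds to fs − 49.6 kHz = 5.6 kHz.
163.7 kHz mod fs = 53.3 kHz.
53.3 kHz > fs/2 = 27.6 kHz, folds to fs − 53.3 kHz = 1.9 kHz.
142.4 kHz mod fs = 32 kHz.
32 kHz > fs/2 = 27.6 kHz, folds to fs − 32 kHz = 23.2 kHz.
32 kHz and 142.4 kHz both map to 23.2 kHz.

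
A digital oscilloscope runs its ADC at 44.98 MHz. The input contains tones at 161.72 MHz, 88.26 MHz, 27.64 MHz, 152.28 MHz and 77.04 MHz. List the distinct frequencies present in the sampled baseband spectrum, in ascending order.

fs/2 = 22.49 MHz.
161.72 MHz mod fs = 26.78 MHz.
26.78 MHz > fs/2 = 22.49 MHz, folds to fs − 26.78 MHz = 18.2 MHz.
88.26 MHz mod fs = 43.28 MHz.
43.28 MHz > fs/2 = 22.49 MHz, folds to fs − 43.28 MHz = 1.7 MHz.
27.64 MHz > fs/2 = 22.49 MHz, folds to fs − 27.64 MHz = 17.34 MHz.
152.28 MHz mod fs = 17.34 MHz.
17.34 MHz ≤ fs/2 = 22.49 MHz, appears at 17.34 MHz.
77.04 MHz mod fs = 32.06 MHz.
32.06 MHz > fs/2 = 22.49 MHz, folds to fs − 32.06 MHz = 12.92 MHz.
Distinct values: {1.7 MHz, 12.92 MHz, 17.34 MHz, 18.2 MHz}.

1.7 MHz, 12.92 MHz, 17.34 MHz, 18.2 MHz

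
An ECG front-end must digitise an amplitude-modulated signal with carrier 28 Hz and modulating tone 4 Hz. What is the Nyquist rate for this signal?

AM sidebands sit at fc ± fm = 24 Hz and 32 Hz.
Highest-frequency component: 32 Hz.
Nyquist rate = 2 × 32 Hz = 64 Hz.

64 Hz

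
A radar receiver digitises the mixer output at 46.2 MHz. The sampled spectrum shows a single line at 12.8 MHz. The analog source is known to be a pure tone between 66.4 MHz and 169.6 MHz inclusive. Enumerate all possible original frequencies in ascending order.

79.6 MHz, 105.2 MHz, 125.8 MHz, 151.4 MHz

Frequencies that alias to 12.8 MHz are k·fs ± 12.8 MHz for integer k ≥ 0.
k=0: 12.8 MHz.
k=1: 33.4 MHz, 59 MHz.
k=2: 79.6 MHz, 105.2 MHz.
k=3: 125.8 MHz, 151.4 MHz.
k=4: 172 MHz, 197.6 MHz.
Within [66.4 MHz, 169.6 MHz]: 79.6 MHz, 105.2 MHz, 125.8 MHz, 151.4 MHz.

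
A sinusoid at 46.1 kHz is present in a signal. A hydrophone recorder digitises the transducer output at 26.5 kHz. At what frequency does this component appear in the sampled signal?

46.1 kHz mod fs = 19.6 kHz.
19.6 kHz > fs/2 = 13.25 kHz, folds to fs − 19.6 kHz = 6.9 kHz.

6.9 kHz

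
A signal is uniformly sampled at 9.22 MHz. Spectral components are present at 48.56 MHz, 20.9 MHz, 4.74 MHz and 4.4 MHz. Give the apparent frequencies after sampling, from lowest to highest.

fs/2 = 4.61 MHz.
48.56 MHz mod fs = 2.46 MHz.
2.46 MHz ≤ fs/2 = 4.61 MHz, appears at 2.46 MHz.
20.9 MHz mod fs = 2.46 MHz.
2.46 MHz ≤ fs/2 = 4.61 MHz, appears at 2.46 MHz.
4.74 MHz > fs/2 = 4.61 MHz, folds to fs − 4.74 MHz = 4.48 MHz.
4.4 MHz ≤ fs/2 = 4.61 MHz, passes unchanged.
Distinct values: {2.46 MHz, 4.4 MHz, 4.48 MHz}.

2.46 MHz, 4.4 MHz, 4.48 MHz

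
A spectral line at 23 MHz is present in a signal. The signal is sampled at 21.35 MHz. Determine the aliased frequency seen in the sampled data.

23 MHz mod fs = 1.65 MHz.
1.65 MHz ≤ fs/2 = 10.675 MHz, appears at 1.65 MHz.

1.65 MHz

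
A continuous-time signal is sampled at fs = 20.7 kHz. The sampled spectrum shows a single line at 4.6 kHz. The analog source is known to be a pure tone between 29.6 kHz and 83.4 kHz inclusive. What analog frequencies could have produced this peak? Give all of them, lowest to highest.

Frequencies that alias to 4.6 kHz are k·fs ± 4.6 kHz for integer k ≥ 0.
k=0: 4.6 kHz.
k=1: 16.1 kHz, 25.3 kHz.
k=2: 36.8 kHz, 46 kHz.
k=3: 57.5 kHz, 66.7 kHz.
k=4: 78.2 kHz, 87.4 kHz.
k=5: 98.9 kHz, 108.1 kHz.
Within [29.6 kHz, 83.4 kHz]: 36.8 kHz, 46 kHz, 57.5 kHz, 66.7 kHz, 78.2 kHz.

36.8 kHz, 46 kHz, 57.5 kHz, 66.7 kHz, 78.2 kHz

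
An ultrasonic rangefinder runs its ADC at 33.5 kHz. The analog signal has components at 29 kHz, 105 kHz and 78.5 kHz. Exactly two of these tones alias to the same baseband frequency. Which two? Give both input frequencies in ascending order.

fs/2 = 16.75 kHz.
29 kHz > fs/2 = 16.75 kHz, folds to fs − 29 kHz = 4.5 kHz.
105 kHz mod fs = 4.5 kHz.
4.5 kHz ≤ fs/2 = 16.75 kHz, appears at 4.5 kHz.
78.5 kHz mod fs = 11.5 kHz.
11.5 kHz ≤ fs/2 = 16.75 kHz, appears at 11.5 kHz.
29 kHz and 105 kHz both map to 4.5 kHz.

29 kHz, 105 kHz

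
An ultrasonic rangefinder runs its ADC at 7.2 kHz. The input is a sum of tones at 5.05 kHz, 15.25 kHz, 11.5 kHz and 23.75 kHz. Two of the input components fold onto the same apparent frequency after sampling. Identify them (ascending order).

5.05 kHz, 23.75 kHz

fs/2 = 3.6 kHz.
5.05 kHz > fs/2 = 3.6 kHz, folds to fs − 5.05 kHz = 2.15 kHz.
15.25 kHz mod fs = 0.85 kHz.
0.85 kHz ≤ fs/2 = 3.6 kHz, appears at 0.85 kHz.
11.5 kHz mod fs = 4.3 kHz.
4.3 kHz > fs/2 = 3.6 kHz, folds to fs − 4.3 kHz = 2.9 kHz.
23.75 kHz mod fs = 2.15 kHz.
2.15 kHz ≤ fs/2 = 3.6 kHz, appears at 2.15 kHz.
5.05 kHz and 23.75 kHz both map to 2.15 kHz.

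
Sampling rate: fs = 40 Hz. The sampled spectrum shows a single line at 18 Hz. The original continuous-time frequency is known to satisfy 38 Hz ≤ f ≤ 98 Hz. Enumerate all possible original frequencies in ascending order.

Frequencies that alias to 18 Hz are k·fs ± 18 Hz for integer k ≥ 0.
k=0: 18 Hz.
k=1: 22 Hz, 58 Hz.
k=2: 62 Hz, 98 Hz.
k=3: 102 Hz, 138 Hz.
Within [38 Hz, 98 Hz]: 58 Hz, 62 Hz, 98 Hz.

58 Hz, 62 Hz, 98 Hz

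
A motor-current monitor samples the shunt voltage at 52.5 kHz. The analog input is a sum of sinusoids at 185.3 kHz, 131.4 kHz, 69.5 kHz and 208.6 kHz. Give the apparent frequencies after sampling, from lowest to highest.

fs/2 = 26.25 kHz.
185.3 kHz mod fs = 27.8 kHz.
27.8 kHz > fs/2 = 26.25 kHz, folds to fs − 27.8 kHz = 24.7 kHz.
131.4 kHz mod fs = 26.4 kHz.
26.4 kHz > fs/2 = 26.25 kHz, folds to fs − 26.4 kHz = 26.1 kHz.
69.5 kHz mod fs = 17 kHz.
17 kHz ≤ fs/2 = 26.25 kHz, appears at 17 kHz.
208.6 kHz mod fs = 51.1 kHz.
51.1 kHz > fs/2 = 26.25 kHz, folds to fs − 51.1 kHz = 1.4 kHz.
Distinct values: {1.4 kHz, 17 kHz, 24.7 kHz, 26.1 kHz}.

1.4 kHz, 17 kHz, 24.7 kHz, 26.1 kHz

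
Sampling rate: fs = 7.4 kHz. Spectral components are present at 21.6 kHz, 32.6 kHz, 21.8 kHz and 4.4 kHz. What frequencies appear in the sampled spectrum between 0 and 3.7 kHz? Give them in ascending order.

fs/2 = 3.7 kHz.
21.6 kHz mod fs = 6.8 kHz.
6.8 kHz > fs/2 = 3.7 kHz, folds to fs − 6.8 kHz = 0.6 kHz.
32.6 kHz mod fs = 3 kHz.
3 kHz ≤ fs/2 = 3.7 kHz, appears at 3 kHz.
21.8 kHz mod fs = 7 kHz.
7 kHz > fs/2 = 3.7 kHz, folds to fs − 7 kHz = 0.4 kHz.
4.4 kHz > fs/2 = 3.7 kHz, folds to fs − 4.4 kHz = 3 kHz.
Distinct values: {0.4 kHz, 0.6 kHz, 3 kHz}.

0.4 kHz, 0.6 kHz, 3 kHz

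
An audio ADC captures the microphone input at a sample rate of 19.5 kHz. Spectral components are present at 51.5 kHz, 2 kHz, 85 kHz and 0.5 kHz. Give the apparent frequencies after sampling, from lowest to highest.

fs/2 = 9.75 kHz.
51.5 kHz mod fs = 12.5 kHz.
12.5 kHz > fs/2 = 9.75 kHz, folds to fs − 12.5 kHz = 7 kHz.
2 kHz ≤ fs/2 = 9.75 kHz, passes unchanged.
85 kHz mod fs = 7 kHz.
7 kHz ≤ fs/2 = 9.75 kHz, appears at 7 kHz.
0.5 kHz ≤ fs/2 = 9.75 kHz, passes unchanged.
Distinct values: {0.5 kHz, 2 kHz, 7 kHz}.

0.5 kHz, 2 kHz, 7 kHz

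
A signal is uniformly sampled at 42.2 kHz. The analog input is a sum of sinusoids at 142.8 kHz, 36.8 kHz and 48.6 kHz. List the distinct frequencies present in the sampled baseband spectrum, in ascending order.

fs/2 = 21.1 kHz.
142.8 kHz mod fs = 16.2 kHz.
16.2 kHz ≤ fs/2 = 21.1 kHz, appears at 16.2 kHz.
36.8 kHz > fs/2 = 21.1 kHz, folds to fs − 36.8 kHz = 5.4 kHz.
48.6 kHz mod fs = 6.4 kHz.
6.4 kHz ≤ fs/2 = 21.1 kHz, appears at 6.4 kHz.
Distinct values: {5.4 kHz, 6.4 kHz, 16.2 kHz}.

5.4 kHz, 6.4 kHz, 16.2 kHz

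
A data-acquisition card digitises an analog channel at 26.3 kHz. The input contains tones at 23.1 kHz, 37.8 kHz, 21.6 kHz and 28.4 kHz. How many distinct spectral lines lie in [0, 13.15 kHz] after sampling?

fs/2 = 13.15 kHz.
23.1 kHz > fs/2 = 13.15 kHz, folds to fs − 23.1 kHz = 3.2 kHz.
37.8 kHz mod fs = 11.5 kHz.
11.5 kHz ≤ fs/2 = 13.15 kHz, appears at 11.5 kHz.
21.6 kHz > fs/2 = 13.15 kHz, folds to fs − 21.6 kHz = 4.7 kHz.
28.4 kHz mod fs = 2.1 kHz.
2.1 kHz ≤ fs/2 = 13.15 kHz, appears at 2.1 kHz.
Distinct values: {2.1 kHz, 3.2 kHz, 4.7 kHz, 11.5 kHz} → 4.

4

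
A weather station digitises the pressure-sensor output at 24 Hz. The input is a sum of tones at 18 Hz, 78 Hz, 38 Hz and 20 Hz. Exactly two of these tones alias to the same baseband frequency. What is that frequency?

fs/2 = 12 Hz.
18 Hz > fs/2 = 12 Hz, folds to fs − 18 Hz = 6 Hz.
78 Hz mod fs = 6 Hz.
6 Hz ≤ fs/2 = 12 Hz, appears at 6 Hz.
38 Hz mod fs = 14 Hz.
14 Hz > fs/2 = 12 Hz, folds to fs − 14 Hz = 10 Hz.
20 Hz > fs/2 = 12 Hz, folds to fs − 20 Hz = 4 Hz.
18 Hz and 78 Hz both map to 6 Hz.

6 Hz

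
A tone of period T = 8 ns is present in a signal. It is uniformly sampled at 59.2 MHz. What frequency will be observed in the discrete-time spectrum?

6.6 MHz

T = 8 ns → f = 1/T = 125 MHz.
125 MHz mod fs = 6.6 MHz.
6.6 MHz ≤ fs/2 = 29.6 MHz, appears at 6.6 MHz.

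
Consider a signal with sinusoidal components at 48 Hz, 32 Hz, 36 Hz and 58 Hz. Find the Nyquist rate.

Highest-frequency component: 58 Hz.
Nyquist rate = 2 × 58 Hz = 116 Hz.

116 Hz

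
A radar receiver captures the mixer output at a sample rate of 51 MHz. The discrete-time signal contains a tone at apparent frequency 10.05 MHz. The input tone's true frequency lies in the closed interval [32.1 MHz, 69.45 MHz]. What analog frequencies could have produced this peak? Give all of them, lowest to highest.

Frequencies that alias to 10.05 MHz are k·fs ± 10.05 MHz for integer k ≥ 0.
k=0: 10.05 MHz.
k=1: 40.95 MHz, 61.05 MHz.
k=2: 91.95 MHz, 112.05 MHz.
Within [32.1 MHz, 69.45 MHz]: 40.95 MHz, 61.05 MHz.

40.95 MHz, 61.05 MHz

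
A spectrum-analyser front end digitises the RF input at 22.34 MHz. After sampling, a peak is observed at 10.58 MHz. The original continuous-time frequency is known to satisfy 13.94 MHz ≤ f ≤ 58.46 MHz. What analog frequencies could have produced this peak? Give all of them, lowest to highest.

Frequencies that alias to 10.58 MHz are k·fs ± 10.58 MHz for integer k ≥ 0.
k=0: 10.58 MHz.
k=1: 11.76 MHz, 32.92 MHz.
k=2: 34.1 MHz, 55.26 MHz.
k=3: 56.44 MHz, 77.6 MHz.
k=4: 78.78 MHz, 99.94 MHz.
Within [13.94 MHz, 58.46 MHz]: 32.92 MHz, 34.1 MHz, 55.26 MHz, 56.44 MHz.

32.92 MHz, 34.1 MHz, 55.26 MHz, 56.44 MHz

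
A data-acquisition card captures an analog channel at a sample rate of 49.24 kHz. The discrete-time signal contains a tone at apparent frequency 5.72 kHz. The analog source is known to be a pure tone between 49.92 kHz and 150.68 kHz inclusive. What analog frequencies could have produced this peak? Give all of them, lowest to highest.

54.96 kHz, 92.76 kHz, 104.2 kHz, 142 kHz

Frequencies that alias to 5.72 kHz are k·fs ± 5.72 kHz for integer k ≥ 0.
k=0: 5.72 kHz.
k=1: 43.52 kHz, 54.96 kHz.
k=2: 92.76 kHz, 104.2 kHz.
k=3: 142 kHz, 153.44 kHz.
k=4: 191.24 kHz, 202.68 kHz.
Within [49.92 kHz, 150.68 kHz]: 54.96 kHz, 92.76 kHz, 104.2 kHz, 142 kHz.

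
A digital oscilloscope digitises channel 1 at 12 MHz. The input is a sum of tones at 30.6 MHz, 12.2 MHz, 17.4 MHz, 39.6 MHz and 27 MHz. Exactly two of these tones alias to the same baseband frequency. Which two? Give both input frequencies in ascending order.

17.4 MHz, 30.6 MHz

fs/2 = 6 MHz.
30.6 MHz mod fs = 6.6 MHz.
6.6 MHz > fs/2 = 6 MHz, folds to fs − 6.6 MHz = 5.4 MHz.
12.2 MHz mod fs = 0.2 MHz.
0.2 MHz ≤ fs/2 = 6 MHz, appears at 0.2 MHz.
17.4 MHz mod fs = 5.4 MHz.
5.4 MHz ≤ fs/2 = 6 MHz, appears at 5.4 MHz.
39.6 MHz mod fs = 3.6 MHz.
3.6 MHz ≤ fs/2 = 6 MHz, appears at 3.6 MHz.
27 MHz mod fs = 3 MHz.
3 MHz ≤ fs/2 = 6 MHz, appears at 3 MHz.
17.4 MHz and 30.6 MHz both map to 5.4 MHz.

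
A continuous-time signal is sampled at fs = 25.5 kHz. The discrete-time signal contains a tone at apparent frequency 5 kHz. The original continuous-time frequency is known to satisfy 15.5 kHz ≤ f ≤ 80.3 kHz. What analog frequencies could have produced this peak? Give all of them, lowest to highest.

Frequencies that alias to 5 kHz are k·fs ± 5 kHz for integer k ≥ 0.
k=0: 5 kHz.
k=1: 20.5 kHz, 30.5 kHz.
k=2: 46 kHz, 56 kHz.
k=3: 71.5 kHz, 81.5 kHz.
k=4: 97 kHz, 107 kHz.
Within [15.5 kHz, 80.3 kHz]: 20.5 kHz, 30.5 kHz, 46 kHz, 56 kHz, 71.5 kHz.

20.5 kHz, 30.5 kHz, 46 kHz, 56 kHz, 71.5 kHz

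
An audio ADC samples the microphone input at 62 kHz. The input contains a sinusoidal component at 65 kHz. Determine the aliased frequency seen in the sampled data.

3 kHz

65 kHz mod fs = 3 kHz.
3 kHz ≤ fs/2 = 31 kHz, appears at 3 kHz.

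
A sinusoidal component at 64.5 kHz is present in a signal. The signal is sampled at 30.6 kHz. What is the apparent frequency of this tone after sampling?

64.5 kHz mod fs = 3.3 kHz.
3.3 kHz ≤ fs/2 = 15.3 kHz, appears at 3.3 kHz.

3.3 kHz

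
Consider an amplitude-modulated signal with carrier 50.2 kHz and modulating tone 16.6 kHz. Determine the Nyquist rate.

133.6 kHz

AM sidebands sit at fc ± fm = 33.6 kHz and 66.8 kHz.
Highest-frequency component: 66.8 kHz.
Nyquist rate = 2 × 66.8 kHz = 133.6 kHz.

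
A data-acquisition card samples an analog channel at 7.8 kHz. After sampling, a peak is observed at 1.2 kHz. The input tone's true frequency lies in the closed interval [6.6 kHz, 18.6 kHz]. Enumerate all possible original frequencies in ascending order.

Frequencies that alias to 1.2 kHz are k·fs ± 1.2 kHz for integer k ≥ 0.
k=0: 1.2 kHz.
k=1: 6.6 kHz, 9 kHz.
k=2: 14.4 kHz, 16.8 kHz.
k=3: 22.2 kHz, 24.6 kHz.
Within [6.6 kHz, 18.6 kHz]: 6.6 kHz, 9 kHz, 14.4 kHz, 16.8 kHz.

6.6 kHz, 9 kHz, 14.4 kHz, 16.8 kHz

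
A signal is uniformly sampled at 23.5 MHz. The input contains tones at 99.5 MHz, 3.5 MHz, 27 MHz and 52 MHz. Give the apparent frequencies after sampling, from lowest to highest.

fs/2 = 11.75 MHz.
99.5 MHz mod fs = 5.5 MHz.
5.5 MHz ≤ fs/2 = 11.75 MHz, appears at 5.5 MHz.
3.5 MHz ≤ fs/2 = 11.75 MHz, passes unchanged.
27 MHz mod fs = 3.5 MHz.
3.5 MHz ≤ fs/2 = 11.75 MHz, appears at 3.5 MHz.
52 MHz mod fs = 5 MHz.
5 MHz ≤ fs/2 = 11.75 MHz, appears at 5 MHz.
Distinct values: {3.5 MHz, 5 MHz, 5.5 MHz}.

3.5 MHz, 5 MHz, 5.5 MHz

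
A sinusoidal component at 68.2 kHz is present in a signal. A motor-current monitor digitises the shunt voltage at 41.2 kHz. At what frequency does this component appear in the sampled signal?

14.2 kHz

68.2 kHz mod fs = 27 kHz.
27 kHz > fs/2 = 20.6 kHz, folds to fs − 27 kHz = 14.2 kHz.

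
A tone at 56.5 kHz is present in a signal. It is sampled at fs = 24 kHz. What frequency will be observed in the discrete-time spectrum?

56.5 kHz mod fs = 8.5 kHz.
8.5 kHz ≤ fs/2 = 12 kHz, appears at 8.5 kHz.

8.5 kHz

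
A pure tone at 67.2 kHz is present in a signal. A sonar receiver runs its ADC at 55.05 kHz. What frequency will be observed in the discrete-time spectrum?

67.2 kHz mod fs = 12.15 kHz.
12.15 kHz ≤ fs/2 = 27.525 kHz, appears at 12.15 kHz.

12.15 kHz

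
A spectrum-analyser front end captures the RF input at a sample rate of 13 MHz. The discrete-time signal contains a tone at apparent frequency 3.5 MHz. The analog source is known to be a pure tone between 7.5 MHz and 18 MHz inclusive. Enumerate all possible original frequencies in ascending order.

Frequencies that alias to 3.5 MHz are k·fs ± 3.5 MHz for integer k ≥ 0.
k=0: 3.5 MHz.
k=1: 9.5 MHz, 16.5 MHz.
k=2: 22.5 MHz, 29.5 MHz.
Within [7.5 MHz, 18 MHz]: 9.5 MHz, 16.5 MHz.

9.5 MHz, 16.5 MHz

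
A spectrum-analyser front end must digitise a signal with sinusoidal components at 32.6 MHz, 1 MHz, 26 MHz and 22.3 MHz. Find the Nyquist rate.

65.2 MHz

Highest-frequency component: 32.6 MHz.
Nyquist rate = 2 × 32.6 MHz = 65.2 MHz.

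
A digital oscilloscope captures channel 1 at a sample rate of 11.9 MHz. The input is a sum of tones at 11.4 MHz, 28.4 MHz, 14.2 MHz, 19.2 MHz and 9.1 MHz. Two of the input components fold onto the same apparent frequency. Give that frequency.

4.6 MHz

fs/2 = 5.95 MHz.
11.4 MHz > fs/2 = 5.95 MHz, folds to fs − 11.4 MHz = 0.5 MHz.
28.4 MHz mod fs = 4.6 MHz.
4.6 MHz ≤ fs/2 = 5.95 MHz, appears at 4.6 MHz.
14.2 MHz mod fs = 2.3 MHz.
2.3 MHz ≤ fs/2 = 5.95 MHz, appears at 2.3 MHz.
19.2 MHz mod fs = 7.3 MHz.
7.3 MHz > fs/2 = 5.95 MHz, folds to fs − 7.3 MHz = 4.6 MHz.
9.1 MHz > fs/2 = 5.95 MHz, folds to fs − 9.1 MHz = 2.8 MHz.
19.2 MHz and 28.4 MHz both map to 4.6 MHz.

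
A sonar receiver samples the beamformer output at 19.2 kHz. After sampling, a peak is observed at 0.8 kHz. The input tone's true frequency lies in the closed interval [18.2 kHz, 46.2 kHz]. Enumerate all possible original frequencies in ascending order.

18.4 kHz, 20 kHz, 37.6 kHz, 39.2 kHz

Frequencies that alias to 0.8 kHz are k·fs ± 0.8 kHz for integer k ≥ 0.
k=0: 0.8 kHz.
k=1: 18.4 kHz, 20 kHz.
k=2: 37.6 kHz, 39.2 kHz.
k=3: 56.8 kHz, 58.4 kHz.
Within [18.2 kHz, 46.2 kHz]: 18.4 kHz, 20 kHz, 37.6 kHz, 39.2 kHz.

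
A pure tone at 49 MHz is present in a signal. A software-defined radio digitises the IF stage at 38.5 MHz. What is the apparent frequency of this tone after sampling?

10.5 MHz

49 MHz mod fs = 10.5 MHz.
10.5 MHz ≤ fs/2 = 19.25 MHz, appears at 10.5 MHz.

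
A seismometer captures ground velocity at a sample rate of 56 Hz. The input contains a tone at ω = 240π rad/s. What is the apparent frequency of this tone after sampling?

8 Hz

ω = 240π rad/s → f = ω/(2π) = 120 Hz.
120 Hz mod fs = 8 Hz.
8 Hz ≤ fs/2 = 28 Hz, appears at 8 Hz.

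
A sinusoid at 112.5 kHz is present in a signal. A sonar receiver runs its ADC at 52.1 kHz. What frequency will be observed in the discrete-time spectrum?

8.3 kHz

112.5 kHz mod fs = 8.3 kHz.
8.3 kHz ≤ fs/2 = 26.05 kHz, appears at 8.3 kHz.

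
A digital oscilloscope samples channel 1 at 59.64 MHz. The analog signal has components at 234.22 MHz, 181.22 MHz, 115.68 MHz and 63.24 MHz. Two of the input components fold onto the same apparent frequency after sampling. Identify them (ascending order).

fs/2 = 29.82 MHz.
234.22 MHz mod fs = 55.3 MHz.
55.3 MHz > fs/2 = 29.82 MHz, folds to fs − 55.3 MHz = 4.34 MHz.
181.22 MHz mod fs = 2.3 MHz.
2.3 MHz ≤ fs/2 = 29.82 MHz, appears at 2.3 MHz.
115.68 MHz mod fs = 56.04 MHz.
56.04 MHz > fs/2 = 29.82 MHz, folds to fs − 56.04 MHz = 3.6 MHz.
63.24 MHz mod fs = 3.6 MHz.
3.6 MHz ≤ fs/2 = 29.82 MHz, appears at 3.6 MHz.
63.24 MHz and 115.68 MHz both map to 3.6 MHz.

63.24 MHz, 115.68 MHz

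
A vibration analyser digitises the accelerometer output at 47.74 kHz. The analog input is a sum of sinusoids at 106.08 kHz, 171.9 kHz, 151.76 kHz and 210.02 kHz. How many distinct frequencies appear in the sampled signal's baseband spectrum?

3

fs/2 = 23.87 kHz.
106.08 kHz mod fs = 10.6 kHz.
10.6 kHz ≤ fs/2 = 23.87 kHz, appears at 10.6 kHz.
171.9 kHz mod fs = 28.68 kHz.
28.68 kHz > fs/2 = 23.87 kHz, folds to fs − 28.68 kHz = 19.06 kHz.
151.76 kHz mod fs = 8.54 kHz.
8.54 kHz ≤ fs/2 = 23.87 kHz, appears at 8.54 kHz.
210.02 kHz mod fs = 19.06 kHz.
19.06 kHz ≤ fs/2 = 23.87 kHz, appears at 19.06 kHz.
Distinct values: {8.54 kHz, 10.6 kHz, 19.06 kHz} → 3.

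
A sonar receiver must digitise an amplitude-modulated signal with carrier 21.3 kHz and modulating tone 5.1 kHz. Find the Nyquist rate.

AM sidebands sit at fc ± fm = 16.2 kHz and 26.4 kHz.
Highest-frequency component: 26.4 kHz.
Nyquist rate = 2 × 26.4 kHz = 52.8 kHz.

52.8 kHz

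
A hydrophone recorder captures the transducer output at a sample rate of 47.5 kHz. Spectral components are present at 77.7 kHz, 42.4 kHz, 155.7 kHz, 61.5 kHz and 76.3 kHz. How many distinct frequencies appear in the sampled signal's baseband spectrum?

fs/2 = 23.75 kHz.
77.7 kHz mod fs = 30.2 kHz.
30.2 kHz > fs/2 = 23.75 kHz, folds to fs − 30.2 kHz = 17.3 kHz.
42.4 kHz > fs/2 = 23.75 kHz, folds to fs − 42.4 kHz = 5.1 kHz.
155.7 kHz mod fs = 13.2 kHz.
13.2 kHz ≤ fs/2 = 23.75 kHz, appears at 13.2 kHz.
61.5 kHz mod fs = 14 kHz.
14 kHz ≤ fs/2 = 23.75 kHz, appears at 14 kHz.
76.3 kHz mod fs = 28.8 kHz.
28.8 kHz > fs/2 = 23.75 kHz, folds to fs − 28.8 kHz = 18.7 kHz.
Distinct values: {5.1 kHz, 13.2 kHz, 14 kHz, 17.3 kHz, 18.7 kHz} → 5.

5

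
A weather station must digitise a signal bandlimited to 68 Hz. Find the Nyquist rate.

136 Hz

Nyquist rate = 2 × 68 Hz = 136 Hz.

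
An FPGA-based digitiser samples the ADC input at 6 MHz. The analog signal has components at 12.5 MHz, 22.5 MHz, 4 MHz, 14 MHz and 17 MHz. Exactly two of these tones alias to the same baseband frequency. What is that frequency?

fs/2 = 3 MHz.
12.5 MHz mod fs = 0.5 MHz.
0.5 MHz ≤ fs/2 = 3 MHz, appears at 0.5 MHz.
22.5 MHz mod fs = 4.5 MHz.
4.5 MHz > fs/2 = 3 MHz, folds to fs − 4.5 MHz = 1.5 MHz.
4 MHz > fs/2 = 3 MHz, folds to fs − 4 MHz = 2 MHz.
14 MHz mod fs = 2 MHz.
2 MHz ≤ fs/2 = 3 MHz, appears at 2 MHz.
17 MHz mod fs = 5 MHz.
5 MHz > fs/2 = 3 MHz, folds to fs − 5 MHz = 1 MHz.
4 MHz and 14 MHz both map to 2 MHz.

2 MHz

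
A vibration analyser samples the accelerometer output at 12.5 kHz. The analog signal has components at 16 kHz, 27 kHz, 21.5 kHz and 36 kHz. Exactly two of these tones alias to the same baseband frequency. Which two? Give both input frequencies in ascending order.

16 kHz, 21.5 kHz

fs/2 = 6.25 kHz.
16 kHz mod fs = 3.5 kHz.
3.5 kHz ≤ fs/2 = 6.25 kHz, appears at 3.5 kHz.
27 kHz mod fs = 2 kHz.
2 kHz ≤ fs/2 = 6.25 kHz, appears at 2 kHz.
21.5 kHz mod fs = 9 kHz.
9 kHz > fs/2 = 6.25 kHz, folds to fs − 9 kHz = 3.5 kHz.
36 kHz mod fs = 11 kHz.
11 kHz > fs/2 = 6.25 kHz, folds to fs − 11 kHz = 1.5 kHz.
16 kHz and 21.5 kHz both map to 3.5 kHz.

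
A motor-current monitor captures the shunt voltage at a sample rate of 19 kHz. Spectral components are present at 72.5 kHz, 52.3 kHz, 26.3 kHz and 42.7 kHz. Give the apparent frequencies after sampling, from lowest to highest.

fs/2 = 9.5 kHz.
72.5 kHz mod fs = 15.5 kHz.
15.5 kHz > fs/2 = 9.5 kHz, folds to fs − 15.5 kHz = 3.5 kHz.
52.3 kHz mod fs = 14.3 kHz.
14.3 kHz > fs/2 = 9.5 kHz, folds to fs − 14.3 kHz = 4.7 kHz.
26.3 kHz mod fs = 7.3 kHz.
7.3 kHz ≤ fs/2 = 9.5 kHz, appears at 7.3 kHz.
42.7 kHz mod fs = 4.7 kHz.
4.7 kHz ≤ fs/2 = 9.5 kHz, appears at 4.7 kHz.
Distinct values: {3.5 kHz, 4.7 kHz, 7.3 kHz}.

3.5 kHz, 4.7 kHz, 7.3 kHz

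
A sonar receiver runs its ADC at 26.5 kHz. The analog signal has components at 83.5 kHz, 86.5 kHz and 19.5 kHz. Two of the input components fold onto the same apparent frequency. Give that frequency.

7 kHz

fs/2 = 13.25 kHz.
83.5 kHz mod fs = 4 kHz.
4 kHz ≤ fs/2 = 13.25 kHz, appears at 4 kHz.
86.5 kHz mod fs = 7 kHz.
7 kHz ≤ fs/2 = 13.25 kHz, appears at 7 kHz.
19.5 kHz > fs/2 = 13.25 kHz, folds to fs − 19.5 kHz = 7 kHz.
19.5 kHz and 86.5 kHz both map to 7 kHz.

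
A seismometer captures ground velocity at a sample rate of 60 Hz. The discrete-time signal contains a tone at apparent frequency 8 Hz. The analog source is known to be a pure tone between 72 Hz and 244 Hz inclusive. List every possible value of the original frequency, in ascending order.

112 Hz, 128 Hz, 172 Hz, 188 Hz, 232 Hz

Frequencies that alias to 8 Hz are k·fs ± 8 Hz for integer k ≥ 0.
k=0: 8 Hz.
k=1: 52 Hz, 68 Hz.
k=2: 112 Hz, 128 Hz.
k=3: 172 Hz, 188 Hz.
k=4: 232 Hz, 248 Hz.
k=5: 292 Hz, 308 Hz.
Within [72 Hz, 244 Hz]: 112 Hz, 128 Hz, 172 Hz, 188 Hz, 232 Hz.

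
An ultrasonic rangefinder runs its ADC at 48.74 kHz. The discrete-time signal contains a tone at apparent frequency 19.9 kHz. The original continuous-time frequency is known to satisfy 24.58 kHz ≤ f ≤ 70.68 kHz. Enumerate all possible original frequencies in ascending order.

28.84 kHz, 68.64 kHz

Frequencies that alias to 19.9 kHz are k·fs ± 19.9 kHz for integer k ≥ 0.
k=0: 19.9 kHz.
k=1: 28.84 kHz, 68.64 kHz.
k=2: 77.58 kHz, 117.38 kHz.
Within [24.58 kHz, 70.68 kHz]: 28.84 kHz, 68.64 kHz.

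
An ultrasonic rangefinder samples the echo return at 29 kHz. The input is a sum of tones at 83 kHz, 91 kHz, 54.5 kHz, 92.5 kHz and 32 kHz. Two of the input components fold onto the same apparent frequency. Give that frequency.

fs/2 = 14.5 kHz.
83 kHz mod fs = 25 kHz.
25 kHz > fs/2 = 14.5 kHz, folds to fs − 25 kHz = 4 kHz.
91 kHz mod fs = 4 kHz.
4 kHz ≤ fs/2 = 14.5 kHz, appears at 4 kHz.
54.5 kHz mod fs = 25.5 kHz.
25.5 kHz > fs/2 = 14.5 kHz, folds to fs − 25.5 kHz = 3.5 kHz.
92.5 kHz mod fs = 5.5 kHz.
5.5 kHz ≤ fs/2 = 14.5 kHz, appears at 5.5 kHz.
32 kHz mod fs = 3 kHz.
3 kHz ≤ fs/2 = 14.5 kHz, appears at 3 kHz.
83 kHz and 91 kHz both map to 4 kHz.

4 kHz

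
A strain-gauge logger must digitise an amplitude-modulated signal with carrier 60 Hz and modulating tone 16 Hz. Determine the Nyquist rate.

AM sidebands sit at fc ± fm = 44 Hz and 76 Hz.
Highest-frequency component: 76 Hz.
Nyquist rate = 2 × 76 Hz = 152 Hz.

152 Hz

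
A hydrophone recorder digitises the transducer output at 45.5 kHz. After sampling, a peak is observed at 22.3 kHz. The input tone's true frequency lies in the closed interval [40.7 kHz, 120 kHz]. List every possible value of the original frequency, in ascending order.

67.8 kHz, 68.7 kHz, 113.3 kHz, 114.2 kHz

Frequencies that alias to 22.3 kHz are k·fs ± 22.3 kHz for integer k ≥ 0.
k=0: 22.3 kHz.
k=1: 23.2 kHz, 67.8 kHz.
k=2: 68.7 kHz, 113.3 kHz.
k=3: 114.2 kHz, 158.8 kHz.
k=4: 159.7 kHz, 204.3 kHz.
Within [40.7 kHz, 120 kHz]: 67.8 kHz, 68.7 kHz, 113.3 kHz, 114.2 kHz.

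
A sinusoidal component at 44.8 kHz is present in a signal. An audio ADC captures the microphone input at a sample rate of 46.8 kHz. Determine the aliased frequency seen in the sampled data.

2 kHz

44.8 kHz > fs/2 = 23.4 kHz, folds to fs − 44.8 kHz = 2 kHz.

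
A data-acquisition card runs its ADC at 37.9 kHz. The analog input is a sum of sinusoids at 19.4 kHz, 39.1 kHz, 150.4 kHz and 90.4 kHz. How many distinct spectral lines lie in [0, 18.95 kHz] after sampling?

fs/2 = 18.95 kHz.
19.4 kHz > fs/2 = 18.95 kHz, folds to fs − 19.4 kHz = 18.5 kHz.
39.1 kHz mod fs = 1.2 kHz.
1.2 kHz ≤ fs/2 = 18.95 kHz, appears at 1.2 kHz.
150.4 kHz mod fs = 36.7 kHz.
36.7 kHz > fs/2 = 18.95 kHz, folds to fs − 36.7 kHz = 1.2 kHz.
90.4 kHz mod fs = 14.6 kHz.
14.6 kHz ≤ fs/2 = 18.95 kHz, appears at 14.6 kHz.
Distinct values: {1.2 kHz, 14.6 kHz, 18.5 kHz} → 3.

3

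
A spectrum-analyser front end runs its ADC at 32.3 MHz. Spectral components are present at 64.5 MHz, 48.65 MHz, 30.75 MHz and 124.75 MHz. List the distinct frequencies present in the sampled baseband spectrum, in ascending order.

0.1 MHz, 1.55 MHz, 4.45 MHz, 15.95 MHz

fs/2 = 16.15 MHz.
64.5 MHz mod fs = 32.2 MHz.
32.2 MHz > fs/2 = 16.15 MHz, folds to fs − 32.2 MHz = 0.1 MHz.
48.65 MHz mod fs = 16.35 MHz.
16.35 MHz > fs/2 = 16.15 MHz, folds to fs − 16.35 MHz = 15.95 MHz.
30.75 MHz > fs/2 = 16.15 MHz, folds to fs − 30.75 MHz = 1.55 MHz.
124.75 MHz mod fs = 27.85 MHz.
27.85 MHz > fs/2 = 16.15 MHz, folds to fs − 27.85 MHz = 4.45 MHz.
Distinct values: {0.1 MHz, 1.55 MHz, 4.45 MHz, 15.95 MHz}.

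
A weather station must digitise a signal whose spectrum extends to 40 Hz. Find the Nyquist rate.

Nyquist rate = 2 × 40 Hz = 80 Hz.

80 Hz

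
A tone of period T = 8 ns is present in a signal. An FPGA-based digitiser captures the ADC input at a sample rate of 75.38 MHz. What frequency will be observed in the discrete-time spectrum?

25.76 MHz

T = 8 ns → f = 1/T = 125 MHz.
125 MHz mod fs = 49.62 MHz.
49.62 MHz > fs/2 = 37.69 MHz, folds to fs − 49.62 MHz = 25.76 MHz.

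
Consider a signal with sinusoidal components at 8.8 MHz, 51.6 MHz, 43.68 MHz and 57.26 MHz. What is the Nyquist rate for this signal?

Highest-frequency component: 57.26 MHz.
Nyquist rate = 2 × 57.26 MHz = 114.52 MHz.

114.52 MHz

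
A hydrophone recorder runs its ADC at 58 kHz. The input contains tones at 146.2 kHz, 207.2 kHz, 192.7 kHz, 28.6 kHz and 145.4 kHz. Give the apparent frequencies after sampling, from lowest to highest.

fs/2 = 29 kHz.
146.2 kHz mod fs = 30.2 kHz.
30.2 kHz > fs/2 = 29 kHz, folds to fs − 30.2 kHz = 27.8 kHz.
207.2 kHz mod fs = 33.2 kHz.
33.2 kHz > fs/2 = 29 kHz, folds to fs − 33.2 kHz = 24.8 kHz.
192.7 kHz mod fs = 18.7 kHz.
18.7 kHz ≤ fs/2 = 29 kHz, appears at 18.7 kHz.
28.6 kHz ≤ fs/2 = 29 kHz, passes unchanged.
145.4 kHz mod fs = 29.4 kHz.
29.4 kHz > fs/2 = 29 kHz, folds to fs − 29.4 kHz = 28.6 kHz.
Distinct values: {18.7 kHz, 24.8 kHz, 27.8 kHz, 28.6 kHz}.

18.7 kHz, 24.8 kHz, 27.8 kHz, 28.6 kHz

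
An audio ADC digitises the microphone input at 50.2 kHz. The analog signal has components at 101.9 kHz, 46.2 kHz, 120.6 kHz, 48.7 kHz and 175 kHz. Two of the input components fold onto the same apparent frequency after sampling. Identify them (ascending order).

fs/2 = 25.1 kHz.
101.9 kHz mod fs = 1.5 kHz.
1.5 kHz ≤ fs/2 = 25.1 kHz, appears at 1.5 kHz.
46.2 kHz > fs/2 = 25.1 kHz, folds to fs − 46.2 kHz = 4 kHz.
120.6 kHz mod fs = 20.2 kHz.
20.2 kHz ≤ fs/2 = 25.1 kHz, appears at 20.2 kHz.
48.7 kHz > fs/2 = 25.1 kHz, folds to fs − 48.7 kHz = 1.5 kHz.
175 kHz mod fs = 24.4 kHz.
24.4 kHz ≤ fs/2 = 25.1 kHz, appears at 24.4 kHz.
48.7 kHz and 101.9 kHz both map to 1.5 kHz.

48.7 kHz, 101.9 kHz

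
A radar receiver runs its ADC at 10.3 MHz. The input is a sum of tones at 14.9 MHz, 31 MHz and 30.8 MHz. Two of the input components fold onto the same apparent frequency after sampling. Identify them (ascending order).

fs/2 = 5.15 MHz.
14.9 MHz mod fs = 4.6 MHz.
4.6 MHz ≤ fs/2 = 5.15 MHz, appears at 4.6 MHz.
31 MHz mod fs = 0.1 MHz.
0.1 MHz ≤ fs/2 = 5.15 MHz, appears at 0.1 MHz.
30.8 MHz mod fs = 10.2 MHz.
10.2 MHz > fs/2 = 5.15 MHz, folds to fs − 10.2 MHz = 0.1 MHz.
30.8 MHz and 31 MHz both map to 0.1 MHz.

30.8 MHz, 31 MHz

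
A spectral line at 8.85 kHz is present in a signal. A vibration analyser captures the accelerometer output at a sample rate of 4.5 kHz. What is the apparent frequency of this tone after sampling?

0.15 kHz

8.85 kHz mod fs = 4.35 kHz.
4.35 kHz > fs/2 = 2.25 kHz, folds to fs − 4.35 kHz = 0.15 kHz.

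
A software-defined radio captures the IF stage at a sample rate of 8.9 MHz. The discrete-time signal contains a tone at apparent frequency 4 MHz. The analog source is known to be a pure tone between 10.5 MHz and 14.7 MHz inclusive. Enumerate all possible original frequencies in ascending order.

12.9 MHz, 13.8 MHz

Frequencies that alias to 4 MHz are k·fs ± 4 MHz for integer k ≥ 0.
k=0: 4 MHz.
k=1: 4.9 MHz, 12.9 MHz.
k=2: 13.8 MHz, 21.8 MHz.
k=3: 22.7 MHz, 30.7 MHz.
Within [10.5 MHz, 14.7 MHz]: 12.9 MHz, 13.8 MHz.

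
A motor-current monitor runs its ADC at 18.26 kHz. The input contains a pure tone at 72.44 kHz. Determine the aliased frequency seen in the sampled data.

72.44 kHz mod fs = 17.66 kHz.
17.66 kHz > fs/2 = 9.13 kHz, folds to fs − 17.66 kHz = 0.6 kHz.

0.6 kHz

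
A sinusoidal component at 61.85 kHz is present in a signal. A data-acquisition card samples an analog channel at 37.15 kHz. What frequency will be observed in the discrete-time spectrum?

61.85 kHz mod fs = 24.7 kHz.
24.7 kHz > fs/2 = 18.575 kHz, folds to fs − 24.7 kHz = 12.45 kHz.

12.45 kHz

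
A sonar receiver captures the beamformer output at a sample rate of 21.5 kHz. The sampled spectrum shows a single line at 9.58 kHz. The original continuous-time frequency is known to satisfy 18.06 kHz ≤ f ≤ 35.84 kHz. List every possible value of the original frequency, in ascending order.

Frequencies that alias to 9.58 kHz are k·fs ± 9.58 kHz for integer k ≥ 0.
k=0: 9.58 kHz.
k=1: 11.92 kHz, 31.08 kHz.
k=2: 33.42 kHz, 52.58 kHz.
k=3: 54.92 kHz, 74.08 kHz.
Within [18.06 kHz, 35.84 kHz]: 31.08 kHz, 33.42 kHz.

31.08 kHz, 33.42 kHz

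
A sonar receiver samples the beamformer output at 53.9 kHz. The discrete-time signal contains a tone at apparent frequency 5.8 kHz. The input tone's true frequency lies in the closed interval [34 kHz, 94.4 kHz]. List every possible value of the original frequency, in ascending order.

Frequencies that alias to 5.8 kHz are k·fs ± 5.8 kHz for integer k ≥ 0.
k=0: 5.8 kHz.
k=1: 48.1 kHz, 59.7 kHz.
k=2: 102 kHz, 113.6 kHz.
Within [34 kHz, 94.4 kHz]: 48.1 kHz, 59.7 kHz.

48.1 kHz, 59.7 kHz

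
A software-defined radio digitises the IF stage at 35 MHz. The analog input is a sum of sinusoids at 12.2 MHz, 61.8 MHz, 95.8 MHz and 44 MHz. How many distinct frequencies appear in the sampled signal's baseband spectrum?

fs/2 = 17.5 MHz.
12.2 MHz ≤ fs/2 = 17.5 MHz, passes unchanged.
61.8 MHz mod fs = 26.8 MHz.
26.8 MHz > fs/2 = 17.5 MHz, folds to fs − 26.8 MHz = 8.2 MHz.
95.8 MHz mod fs = 25.8 MHz.
25.8 MHz > fs/2 = 17.5 MHz, folds to fs − 25.8 MHz = 9.2 MHz.
44 MHz mod fs = 9 MHz.
9 MHz ≤ fs/2 = 17.5 MHz, appears at 9 MHz.
Distinct values: {8.2 MHz, 9 MHz, 9.2 MHz, 12.2 MHz} → 4.

4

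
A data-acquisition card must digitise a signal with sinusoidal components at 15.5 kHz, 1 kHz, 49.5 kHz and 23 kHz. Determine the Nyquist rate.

99 kHz

Highest-frequency component: 49.5 kHz.
Nyquist rate = 2 × 49.5 kHz = 99 kHz.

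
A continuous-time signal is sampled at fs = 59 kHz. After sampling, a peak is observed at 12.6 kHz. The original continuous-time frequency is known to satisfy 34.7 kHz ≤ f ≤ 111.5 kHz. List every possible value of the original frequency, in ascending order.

46.4 kHz, 71.6 kHz, 105.4 kHz

Frequencies that alias to 12.6 kHz are k·fs ± 12.6 kHz for integer k ≥ 0.
k=0: 12.6 kHz.
k=1: 46.4 kHz, 71.6 kHz.
k=2: 105.4 kHz, 130.6 kHz.
k=3: 164.4 kHz, 189.6 kHz.
Within [34.7 kHz, 111.5 kHz]: 46.4 kHz, 71.6 kHz, 105.4 kHz.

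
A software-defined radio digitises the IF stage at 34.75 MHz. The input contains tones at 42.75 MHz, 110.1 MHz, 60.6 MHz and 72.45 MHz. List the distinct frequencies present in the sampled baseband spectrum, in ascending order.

2.95 MHz, 5.85 MHz, 8 MHz, 8.9 MHz

fs/2 = 17.375 MHz.
42.75 MHz mod fs = 8 MHz.
8 MHz ≤ fs/2 = 17.375 MHz, appears at 8 MHz.
110.1 MHz mod fs = 5.85 MHz.
5.85 MHz ≤ fs/2 = 17.375 MHz, appears at 5.85 MHz.
60.6 MHz mod fs = 25.85 MHz.
25.85 MHz > fs/2 = 17.375 MHz, folds to fs − 25.85 MHz = 8.9 MHz.
72.45 MHz mod fs = 2.95 MHz.
2.95 MHz ≤ fs/2 = 17.375 MHz, appears at 2.95 MHz.
Distinct values: {2.95 MHz, 5.85 MHz, 8 MHz, 8.9 MHz}.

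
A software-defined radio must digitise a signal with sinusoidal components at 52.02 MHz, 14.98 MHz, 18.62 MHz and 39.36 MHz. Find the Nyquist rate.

Highest-frequency component: 52.02 MHz.
Nyquist rate = 2 × 52.02 MHz = 104.04 MHz.

104.04 MHz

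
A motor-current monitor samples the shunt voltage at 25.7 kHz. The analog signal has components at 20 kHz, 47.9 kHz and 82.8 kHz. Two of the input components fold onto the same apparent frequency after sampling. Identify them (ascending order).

20 kHz, 82.8 kHz

fs/2 = 12.85 kHz.
20 kHz > fs/2 = 12.85 kHz, folds to fs − 20 kHz = 5.7 kHz.
47.9 kHz mod fs = 22.2 kHz.
22.2 kHz > fs/2 = 12.85 kHz, folds to fs − 22.2 kHz = 3.5 kHz.
82.8 kHz mod fs = 5.7 kHz.
5.7 kHz ≤ fs/2 = 12.85 kHz, appears at 5.7 kHz.
20 kHz and 82.8 kHz both map to 5.7 kHz.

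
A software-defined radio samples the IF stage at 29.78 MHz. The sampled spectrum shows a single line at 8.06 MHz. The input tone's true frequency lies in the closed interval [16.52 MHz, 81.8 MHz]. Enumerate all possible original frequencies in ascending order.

Frequencies that alias to 8.06 MHz are k·fs ± 8.06 MHz for integer k ≥ 0.
k=0: 8.06 MHz.
k=1: 21.72 MHz, 37.84 MHz.
k=2: 51.5 MHz, 67.62 MHz.
k=3: 81.28 MHz, 97.4 MHz.
k=4: 111.06 MHz, 127.18 MHz.
Within [16.52 MHz, 81.8 MHz]: 21.72 MHz, 37.84 MHz, 51.5 MHz, 67.62 MHz, 81.28 MHz.

21.72 MHz, 37.84 MHz, 51.5 MHz, 67.62 MHz, 81.28 MHz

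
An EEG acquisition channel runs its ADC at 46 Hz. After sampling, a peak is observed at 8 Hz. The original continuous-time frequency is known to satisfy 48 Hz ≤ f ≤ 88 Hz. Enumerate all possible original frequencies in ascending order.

54 Hz, 84 Hz

Frequencies that alias to 8 Hz are k·fs ± 8 Hz for integer k ≥ 0.
k=0: 8 Hz.
k=1: 38 Hz, 54 Hz.
k=2: 84 Hz, 100 Hz.
k=3: 130 Hz, 146 Hz.
Within [48 Hz, 88 Hz]: 54 Hz, 84 Hz.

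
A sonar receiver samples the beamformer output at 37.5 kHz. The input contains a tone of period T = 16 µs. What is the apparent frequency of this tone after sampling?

T = 16 µs → f = 1/T = 62.5 kHz.
62.5 kHz mod fs = 25 kHz.
25 kHz > fs/2 = 18.75 kHz, folds to fs − 25 kHz = 12.5 kHz.

12.5 kHz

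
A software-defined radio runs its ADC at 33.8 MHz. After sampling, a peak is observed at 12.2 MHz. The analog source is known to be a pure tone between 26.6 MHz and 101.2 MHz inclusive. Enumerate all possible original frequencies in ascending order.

46 MHz, 55.4 MHz, 79.8 MHz, 89.2 MHz

Frequencies that alias to 12.2 MHz are k·fs ± 12.2 MHz for integer k ≥ 0.
k=0: 12.2 MHz.
k=1: 21.6 MHz, 46 MHz.
k=2: 55.4 MHz, 79.8 MHz.
k=3: 89.2 MHz, 113.6 MHz.
k=4: 123 MHz, 147.4 MHz.
Within [26.6 MHz, 101.2 MHz]: 46 MHz, 55.4 MHz, 79.8 MHz, 89.2 MHz.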